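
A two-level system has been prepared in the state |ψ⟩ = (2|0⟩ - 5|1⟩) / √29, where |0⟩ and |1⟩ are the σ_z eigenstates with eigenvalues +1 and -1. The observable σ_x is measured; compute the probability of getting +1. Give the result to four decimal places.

0.1552

|+x⟩ = (|0⟩ + |1⟩)/√2, so ⟨+x|ψ⟩ = (-3) / (√2·√29).
P = |-3|² / 58 = 9/58.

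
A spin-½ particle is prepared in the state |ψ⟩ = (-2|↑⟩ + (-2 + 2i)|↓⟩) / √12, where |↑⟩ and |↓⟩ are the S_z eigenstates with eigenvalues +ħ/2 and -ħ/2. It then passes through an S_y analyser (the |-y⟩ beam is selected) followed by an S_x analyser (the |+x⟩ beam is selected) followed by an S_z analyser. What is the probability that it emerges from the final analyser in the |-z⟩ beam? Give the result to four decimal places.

First analyser (S_y): P(|-y⟩) = |⟨-y|ψ⟩|² = 20/24.
After stage 1 the state is |-y⟩; P(|+x⟩) = |⟨+x|-y⟩|² = 1/2.
After stage 2 the state is |+x⟩; P(|-z⟩) = |⟨-z|+x⟩|² = 1/2.
Joint probability = 20/24 × 1/2 × 1/2 = 0.2083.

0.2083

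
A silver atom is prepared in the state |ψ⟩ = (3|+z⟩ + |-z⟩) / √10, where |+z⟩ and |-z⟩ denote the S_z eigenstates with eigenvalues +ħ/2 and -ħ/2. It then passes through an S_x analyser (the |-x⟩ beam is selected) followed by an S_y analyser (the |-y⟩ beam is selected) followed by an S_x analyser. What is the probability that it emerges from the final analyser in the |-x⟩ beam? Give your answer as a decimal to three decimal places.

First analyser (S_x): P(|-x⟩) = |⟨-x|ψ⟩|² = 4/20.
After stage 1 the state is |-x⟩; P(|-y⟩) = |⟨-y|-x⟩|² = 1/2.
After stage 2 the state is |-y⟩; P(|-x⟩) = |⟨-x|-y⟩|² = 1/2.
Joint probability = 4/20 × 1/2 × 1/2 = 0.050.

0.050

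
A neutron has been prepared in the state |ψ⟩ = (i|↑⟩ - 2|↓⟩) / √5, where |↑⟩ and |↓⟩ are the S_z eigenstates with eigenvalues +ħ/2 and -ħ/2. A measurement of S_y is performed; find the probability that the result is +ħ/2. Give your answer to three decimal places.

|+y⟩ = (|↑⟩ + i|↓⟩)/√2, so ⟨+y|ψ⟩ = (3i) / (√2·√5).
P = |3i|² / 10 = 9/10.

0.900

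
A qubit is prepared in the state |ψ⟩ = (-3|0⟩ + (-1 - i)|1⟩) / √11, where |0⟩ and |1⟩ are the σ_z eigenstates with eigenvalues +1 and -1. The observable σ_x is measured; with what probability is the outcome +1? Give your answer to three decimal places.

0.773

|+x⟩ = (|0⟩ + |1⟩)/√2, so ⟨+x|ψ⟩ = (-4 - i) / (√2·√11).
P = |-4 - i|² / 22 = 17/22.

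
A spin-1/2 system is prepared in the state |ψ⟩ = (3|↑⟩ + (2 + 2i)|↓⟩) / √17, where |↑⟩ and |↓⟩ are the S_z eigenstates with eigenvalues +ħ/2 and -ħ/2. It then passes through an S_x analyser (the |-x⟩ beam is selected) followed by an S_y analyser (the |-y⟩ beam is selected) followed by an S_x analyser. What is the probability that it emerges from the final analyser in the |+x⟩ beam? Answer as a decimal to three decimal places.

First analyser (S_x): P(|-x⟩) = |⟨-x|ψ⟩|² = 5/34.
After stage 1 the state is |-x⟩; P(|-y⟩) = |⟨-y|-x⟩|² = 1/2.
After stage 2 the state is |-y⟩; P(|+x⟩) = |⟨+x|-y⟩|² = 1/2.
Joint probability = 5/34 × 1/2 × 1/2 = 0.037.

0.037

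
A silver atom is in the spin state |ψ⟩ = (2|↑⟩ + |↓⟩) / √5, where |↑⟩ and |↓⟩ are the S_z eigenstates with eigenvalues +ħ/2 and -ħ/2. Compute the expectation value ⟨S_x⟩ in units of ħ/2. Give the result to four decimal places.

⟨σ_x⟩ = 2 Re(a* b)/(|a|²+|b|²) with a = 2, b = 1.
a* b = 2, so ⟨σ_x⟩ = 4/5.
⟨S_x⟩ = (ħ/2)·⟨σ_x⟩.

0.8000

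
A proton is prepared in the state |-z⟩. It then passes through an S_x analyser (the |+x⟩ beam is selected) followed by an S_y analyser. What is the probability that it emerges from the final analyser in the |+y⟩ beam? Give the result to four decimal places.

0.2500

First analyser (S_x): from |-z⟩, P(|+x⟩) = 1/2.
After stage 1 the state is |+x⟩; P(|+y⟩) = |⟨+y|+x⟩|² = 1/2.
Joint probability = 1/2 × 1/2 = 0.2500.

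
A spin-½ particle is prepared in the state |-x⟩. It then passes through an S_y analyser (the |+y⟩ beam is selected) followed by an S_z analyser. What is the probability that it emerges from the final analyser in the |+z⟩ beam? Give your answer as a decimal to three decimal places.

First analyser (S_y): from |-x⟩, P(|+y⟩) = 1/2.
After stage 1 the state is |+y⟩; P(|+z⟩) = |⟨+z|+y⟩|² = 1/2.
Joint probability = 1/2 × 1/2 = 0.250.

0.250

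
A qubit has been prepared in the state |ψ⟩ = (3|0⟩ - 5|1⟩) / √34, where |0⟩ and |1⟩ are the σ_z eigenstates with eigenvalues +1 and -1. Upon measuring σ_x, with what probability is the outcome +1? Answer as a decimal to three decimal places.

|+x⟩ = (|0⟩ + |1⟩)/√2, so ⟨+x|ψ⟩ = (-2) / (√2·√34).
P = |-2|² / 68 = 4/68.

0.059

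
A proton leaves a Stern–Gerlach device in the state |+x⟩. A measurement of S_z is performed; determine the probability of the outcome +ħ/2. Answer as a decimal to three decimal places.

In the S_z basis, |+x⟩ = (|↑⟩ + |↓⟩)/√2 and |+z⟩ = |↑⟩.
|⟨+z|+x⟩|² = 1/2.

0.500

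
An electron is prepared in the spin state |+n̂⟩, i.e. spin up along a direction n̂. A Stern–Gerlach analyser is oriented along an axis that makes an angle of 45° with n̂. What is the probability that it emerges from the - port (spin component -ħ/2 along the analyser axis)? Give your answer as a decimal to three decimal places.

0.146

For spin-½, the probability of finding spin-up along an axis at angle θ to the initial spin direction is cos²(θ/2); spin-down is sin²(θ/2).
θ = 45°, so P = sin²(22.5°) ≈ 0.146.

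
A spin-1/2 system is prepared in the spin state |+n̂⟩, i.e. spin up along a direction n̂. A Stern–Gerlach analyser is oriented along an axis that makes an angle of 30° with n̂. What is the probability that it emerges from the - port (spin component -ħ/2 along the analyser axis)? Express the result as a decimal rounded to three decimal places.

For spin-½, the probability of finding spin-up along an axis at angle θ to the initial spin direction is cos²(θ/2); spin-down is sin²(θ/2).
θ = 30°, so P = sin²(15°) ≈ 0.067.

0.067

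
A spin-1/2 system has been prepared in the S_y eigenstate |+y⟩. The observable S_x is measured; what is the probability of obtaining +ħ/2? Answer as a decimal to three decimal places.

In the S_z basis, |+y⟩ = (|+z⟩ + i|-z⟩)/√2 and |+x⟩ = (|+z⟩ + |-z⟩)/√2.
|⟨+x|+y⟩|² = 1/2.

0.500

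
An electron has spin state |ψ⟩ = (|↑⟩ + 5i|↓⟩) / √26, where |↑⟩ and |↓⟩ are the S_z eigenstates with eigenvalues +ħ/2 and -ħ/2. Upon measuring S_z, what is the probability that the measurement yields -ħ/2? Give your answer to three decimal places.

0.962

The -ħ/2 outcome corresponds to |↓⟩. Its amplitude in |ψ⟩ is 5i/√26.
P = |5i|² / 26 = 25/26.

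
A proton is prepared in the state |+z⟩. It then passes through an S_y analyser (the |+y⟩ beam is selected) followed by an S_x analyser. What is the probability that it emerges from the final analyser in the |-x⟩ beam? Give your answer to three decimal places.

0.250

First analyser (S_y): from |+z⟩, P(|+y⟩) = 1/2.
After stage 1 the state is |+y⟩; P(|-x⟩) = |⟨-x|+y⟩|² = 1/2.
Joint probability = 1/2 × 1/2 = 0.250.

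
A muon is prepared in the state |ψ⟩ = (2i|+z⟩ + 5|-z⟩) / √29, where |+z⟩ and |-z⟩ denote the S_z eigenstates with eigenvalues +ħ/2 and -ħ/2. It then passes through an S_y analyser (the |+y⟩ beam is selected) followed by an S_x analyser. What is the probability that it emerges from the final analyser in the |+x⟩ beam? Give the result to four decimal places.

0.0776

First analyser (S_y): P(|+y⟩) = |⟨+y|ψ⟩|² = 9/58.
After stage 1 the state is |+y⟩; P(|+x⟩) = |⟨+x|+y⟩|² = 1/2.
Joint probability = 9/58 × 1/2 = 0.0776.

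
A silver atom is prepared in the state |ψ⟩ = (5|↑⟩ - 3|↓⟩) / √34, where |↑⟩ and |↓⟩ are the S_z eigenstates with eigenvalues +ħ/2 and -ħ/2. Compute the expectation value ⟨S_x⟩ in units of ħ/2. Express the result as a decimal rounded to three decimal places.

⟨σ_x⟩ = 2 Re(a* b)/(|a|²+|b|²) with a = 5, b = -3.
a* b = -15, so ⟨σ_x⟩ = -30/34.
⟨S_x⟩ = (ħ/2)·⟨σ_x⟩.

-0.882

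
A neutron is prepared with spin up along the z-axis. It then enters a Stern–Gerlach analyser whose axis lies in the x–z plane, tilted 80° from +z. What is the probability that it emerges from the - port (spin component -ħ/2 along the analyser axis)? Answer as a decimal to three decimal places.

For spin-½, the probability of finding spin-up along an axis at angle θ to the initial spin direction is cos²(θ/2); spin-down is sin²(θ/2).
θ = 80°, so P = sin²(40°) ≈ 0.413.

0.413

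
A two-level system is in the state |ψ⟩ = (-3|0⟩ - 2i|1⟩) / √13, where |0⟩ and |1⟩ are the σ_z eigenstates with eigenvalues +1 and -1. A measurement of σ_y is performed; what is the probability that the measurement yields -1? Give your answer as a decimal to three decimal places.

|-y⟩ = (|0⟩ - i|1⟩)/√2, so ⟨-y|ψ⟩ = (-1) / (√2·√13).
P = |-1|² / 26 = 1/26.

0.038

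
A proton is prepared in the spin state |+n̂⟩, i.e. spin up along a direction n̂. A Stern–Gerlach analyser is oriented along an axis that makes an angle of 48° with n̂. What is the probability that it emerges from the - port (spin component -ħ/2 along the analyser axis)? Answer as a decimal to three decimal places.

0.165

For spin-½, the probability of finding spin-up along an axis at angle θ to the initial spin direction is cos²(θ/2); spin-down is sin²(θ/2).
θ = 48°, so P = sin²(24°) ≈ 0.165.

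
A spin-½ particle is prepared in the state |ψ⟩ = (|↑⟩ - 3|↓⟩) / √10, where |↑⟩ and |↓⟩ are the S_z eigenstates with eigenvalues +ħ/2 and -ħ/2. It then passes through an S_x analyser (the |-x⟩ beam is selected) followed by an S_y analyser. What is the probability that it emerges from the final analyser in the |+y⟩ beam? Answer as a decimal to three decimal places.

First analyser (S_x): P(|-x⟩) = |⟨-x|ψ⟩|² = 16/20.
After stage 1 the state is |-x⟩; P(|+y⟩) = |⟨+y|-x⟩|² = 1/2.
Joint probability = 16/20 × 1/2 = 0.400.

0.400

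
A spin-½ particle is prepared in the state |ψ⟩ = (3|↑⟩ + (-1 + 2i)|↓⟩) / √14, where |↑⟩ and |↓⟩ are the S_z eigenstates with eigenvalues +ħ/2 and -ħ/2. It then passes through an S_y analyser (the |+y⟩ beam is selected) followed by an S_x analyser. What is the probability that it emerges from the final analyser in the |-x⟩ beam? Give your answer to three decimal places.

First analyser (S_y): P(|+y⟩) = |⟨+y|ψ⟩|² = 26/28.
After stage 1 the state is |+y⟩; P(|-x⟩) = |⟨-x|+y⟩|² = 1/2.
Joint probability = 26/28 × 1/2 = 0.464.

0.464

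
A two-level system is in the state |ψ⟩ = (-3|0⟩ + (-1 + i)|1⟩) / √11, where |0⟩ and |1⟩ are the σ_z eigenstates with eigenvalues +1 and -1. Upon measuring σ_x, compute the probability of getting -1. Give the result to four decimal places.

|-x⟩ = (|0⟩ - |1⟩)/√2, so ⟨-x|ψ⟩ = (-2 - i) / (√2·√11).
P = |-2 - i|² / 22 = 5/22.

0.2273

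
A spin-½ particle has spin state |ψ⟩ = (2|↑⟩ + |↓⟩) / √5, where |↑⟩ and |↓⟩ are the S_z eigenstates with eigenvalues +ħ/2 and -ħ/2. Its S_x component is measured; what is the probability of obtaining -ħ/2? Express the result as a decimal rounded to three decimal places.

|-x⟩ = (|↑⟩ - |↓⟩)/√2, so ⟨-x|ψ⟩ = (1) / (√2·√5).
P = |1|² / 10 = 1/10.

0.100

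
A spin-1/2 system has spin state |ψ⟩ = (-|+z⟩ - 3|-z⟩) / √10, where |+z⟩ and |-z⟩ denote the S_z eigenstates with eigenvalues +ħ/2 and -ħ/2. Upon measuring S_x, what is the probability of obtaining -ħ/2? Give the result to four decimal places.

|-x⟩ = (|+z⟩ - |-z⟩)/√2, so ⟨-x|ψ⟩ = (2) / (√2·√10).
P = |2|² / 20 = 4/20.

0.2000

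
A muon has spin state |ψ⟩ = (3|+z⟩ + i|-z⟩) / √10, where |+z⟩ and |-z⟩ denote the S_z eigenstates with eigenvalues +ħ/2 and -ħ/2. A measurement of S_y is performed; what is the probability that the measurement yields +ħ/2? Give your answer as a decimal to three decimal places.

|+y⟩ = (|+z⟩ + i|-z⟩)/√2, so ⟨+y|ψ⟩ = (4) / (√2·√10).
P = |4|² / 20 = 16/20.

0.800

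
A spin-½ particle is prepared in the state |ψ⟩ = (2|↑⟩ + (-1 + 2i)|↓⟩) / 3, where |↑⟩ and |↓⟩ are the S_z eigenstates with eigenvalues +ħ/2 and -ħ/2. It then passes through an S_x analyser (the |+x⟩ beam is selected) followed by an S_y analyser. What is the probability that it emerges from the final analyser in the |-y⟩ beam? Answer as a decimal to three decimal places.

0.139

First analyser (S_x): P(|+x⟩) = |⟨+x|ψ⟩|² = 5/18.
After stage 1 the state is |+x⟩; P(|-y⟩) = |⟨-y|+x⟩|² = 1/2.
Joint probability = 5/18 × 1/2 = 0.139.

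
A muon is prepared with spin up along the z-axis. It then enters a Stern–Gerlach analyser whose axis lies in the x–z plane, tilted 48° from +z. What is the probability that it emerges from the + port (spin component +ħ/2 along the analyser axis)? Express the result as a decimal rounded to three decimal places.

For spin-½, the probability of finding spin-up along an axis at angle θ to the initial spin direction is cos²(θ/2); spin-down is sin²(θ/2).
θ = 48°, so P = cos²(24°) ≈ 0.835.

0.835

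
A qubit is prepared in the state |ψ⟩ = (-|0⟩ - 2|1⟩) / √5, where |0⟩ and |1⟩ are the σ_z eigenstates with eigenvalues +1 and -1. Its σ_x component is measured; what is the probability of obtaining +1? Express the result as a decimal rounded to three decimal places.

0.900

|+x⟩ = (|0⟩ + |1⟩)/√2, so ⟨+x|ψ⟩ = (-3) / (√2·√5).
P = |-3|² / 10 = 9/10.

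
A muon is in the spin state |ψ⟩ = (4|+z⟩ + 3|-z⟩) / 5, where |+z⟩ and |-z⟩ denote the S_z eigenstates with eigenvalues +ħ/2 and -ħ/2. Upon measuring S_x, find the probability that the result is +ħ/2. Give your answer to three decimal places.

|+x⟩ = (|+z⟩ + |-z⟩)/√2, so ⟨+x|ψ⟩ = (7) / (√2·5).
P = |7|² / 50 = 49/50.

0.980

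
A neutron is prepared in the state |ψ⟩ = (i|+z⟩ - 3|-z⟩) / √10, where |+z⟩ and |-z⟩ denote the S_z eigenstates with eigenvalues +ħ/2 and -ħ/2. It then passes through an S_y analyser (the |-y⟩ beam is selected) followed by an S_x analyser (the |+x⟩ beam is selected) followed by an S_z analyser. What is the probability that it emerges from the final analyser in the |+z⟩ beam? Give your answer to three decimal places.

0.050

First analyser (S_y): P(|-y⟩) = |⟨-y|ψ⟩|² = 4/20.
After stage 1 the state is |-y⟩; P(|+x⟩) = |⟨+x|-y⟩|² = 1/2.
After stage 2 the state is |+x⟩; P(|+z⟩) = |⟨+z|+x⟩|² = 1/2.
Joint probability = 4/20 × 1/2 × 1/2 = 0.050.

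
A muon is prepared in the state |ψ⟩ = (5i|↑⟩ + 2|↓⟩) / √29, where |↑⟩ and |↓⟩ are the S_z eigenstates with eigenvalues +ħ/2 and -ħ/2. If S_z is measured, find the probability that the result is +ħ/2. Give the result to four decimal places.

The +ħ/2 outcome corresponds to |↑⟩. Its amplitude in |ψ⟩ is 5i/√29.
P = |5i|² / 29 = 25/29.

0.8621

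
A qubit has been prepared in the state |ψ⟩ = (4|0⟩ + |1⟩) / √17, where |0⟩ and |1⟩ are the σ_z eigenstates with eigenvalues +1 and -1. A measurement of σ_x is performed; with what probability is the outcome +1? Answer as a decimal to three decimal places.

|+x⟩ = (|0⟩ + |1⟩)/√2, so ⟨+x|ψ⟩ = (5) / (√2·√17).
P = |5|² / 34 = 25/34.

0.735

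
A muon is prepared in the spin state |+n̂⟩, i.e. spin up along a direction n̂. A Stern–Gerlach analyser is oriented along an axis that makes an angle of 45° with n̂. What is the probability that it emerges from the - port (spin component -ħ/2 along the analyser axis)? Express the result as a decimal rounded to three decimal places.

0.146

For spin-½, the probability of finding spin-up along an axis at angle θ to the initial spin direction is cos²(θ/2); spin-down is sin²(θ/2).
θ = 45°, so P = sin²(22.5°) ≈ 0.146.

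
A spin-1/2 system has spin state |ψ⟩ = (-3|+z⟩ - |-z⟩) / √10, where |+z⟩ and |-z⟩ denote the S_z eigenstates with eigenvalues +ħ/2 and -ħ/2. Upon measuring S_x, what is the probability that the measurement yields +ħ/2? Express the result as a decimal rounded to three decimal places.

|+x⟩ = (|+z⟩ + |-z⟩)/√2, so ⟨+x|ψ⟩ = (-4) / (√2·√10).
P = |-4|² / 20 = 16/20.

0.800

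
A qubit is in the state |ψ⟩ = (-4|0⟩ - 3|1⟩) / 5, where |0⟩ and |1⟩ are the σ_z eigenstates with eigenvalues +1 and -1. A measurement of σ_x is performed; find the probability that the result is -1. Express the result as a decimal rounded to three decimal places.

|-x⟩ = (|0⟩ - |1⟩)/√2, so ⟨-x|ψ⟩ = (-1) / (√2·5).
P = |-1|² / 50 = 1/50.

0.020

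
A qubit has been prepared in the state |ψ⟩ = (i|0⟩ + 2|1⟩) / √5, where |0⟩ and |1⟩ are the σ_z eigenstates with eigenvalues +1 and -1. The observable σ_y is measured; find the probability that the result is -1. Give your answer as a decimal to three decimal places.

|-y⟩ = (|0⟩ - i|1⟩)/√2, so ⟨-y|ψ⟩ = (3i) / (√2·√5).
P = |3i|² / 10 = 9/10.

0.900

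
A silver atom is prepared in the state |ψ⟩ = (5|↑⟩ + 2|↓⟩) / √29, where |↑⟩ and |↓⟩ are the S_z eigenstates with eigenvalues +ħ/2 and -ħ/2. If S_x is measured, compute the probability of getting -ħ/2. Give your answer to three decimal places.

0.155

|-x⟩ = (|↑⟩ - |↓⟩)/√2, so ⟨-x|ψ⟩ = (3) / (√2·√29).
P = |3|² / 58 = 9/58.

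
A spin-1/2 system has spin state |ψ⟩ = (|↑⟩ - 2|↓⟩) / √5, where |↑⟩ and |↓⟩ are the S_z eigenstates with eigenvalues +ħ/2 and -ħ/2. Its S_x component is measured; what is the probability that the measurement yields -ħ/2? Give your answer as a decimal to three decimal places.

|-x⟩ = (|↑⟩ - |↓⟩)/√2, so ⟨-x|ψ⟩ = (3) / (√2·√5).
P = |3|² / 10 = 9/10.

0.900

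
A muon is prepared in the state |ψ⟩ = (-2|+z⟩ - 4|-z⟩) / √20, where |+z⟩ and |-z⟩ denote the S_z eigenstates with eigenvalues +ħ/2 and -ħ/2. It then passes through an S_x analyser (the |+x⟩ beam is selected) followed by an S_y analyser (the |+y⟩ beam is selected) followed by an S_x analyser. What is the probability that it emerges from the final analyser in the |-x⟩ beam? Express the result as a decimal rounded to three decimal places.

First analyser (S_x): P(|+x⟩) = |⟨+x|ψ⟩|² = 36/40.
After stage 1 the state is |+x⟩; P(|+y⟩) = |⟨+y|+x⟩|² = 1/2.
After stage 2 the state is |+y⟩; P(|-x⟩) = |⟨-x|+y⟩|² = 1/2.
Joint probability = 36/40 × 1/2 × 1/2 = 0.225.

0.225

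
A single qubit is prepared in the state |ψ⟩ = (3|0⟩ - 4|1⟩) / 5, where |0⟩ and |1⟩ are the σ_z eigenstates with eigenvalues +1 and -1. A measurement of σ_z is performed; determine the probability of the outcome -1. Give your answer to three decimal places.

The -1 outcome corresponds to |1⟩. Its amplitude in |ψ⟩ is -4/5.
P = |-4|² / 25 = 16/25.

0.640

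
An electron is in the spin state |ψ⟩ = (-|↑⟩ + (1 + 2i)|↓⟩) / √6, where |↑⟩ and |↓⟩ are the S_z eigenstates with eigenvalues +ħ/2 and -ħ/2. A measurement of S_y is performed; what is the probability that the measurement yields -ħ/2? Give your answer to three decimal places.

0.833

|-y⟩ = (|↑⟩ - i|↓⟩)/√2, so ⟨-y|ψ⟩ = (-3 + i) / (√2·√6).
P = |-3 + i|² / 12 = 10/12.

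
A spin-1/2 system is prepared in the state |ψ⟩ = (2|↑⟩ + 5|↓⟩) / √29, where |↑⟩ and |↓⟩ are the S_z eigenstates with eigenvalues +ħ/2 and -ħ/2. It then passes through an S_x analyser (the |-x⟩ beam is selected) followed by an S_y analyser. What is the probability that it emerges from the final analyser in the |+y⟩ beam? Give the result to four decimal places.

0.0776

First analyser (S_x): P(|-x⟩) = |⟨-x|ψ⟩|² = 9/58.
After stage 1 the state is |-x⟩; P(|+y⟩) = |⟨+y|-x⟩|² = 1/2.
Joint probability = 9/58 × 1/2 = 0.0776.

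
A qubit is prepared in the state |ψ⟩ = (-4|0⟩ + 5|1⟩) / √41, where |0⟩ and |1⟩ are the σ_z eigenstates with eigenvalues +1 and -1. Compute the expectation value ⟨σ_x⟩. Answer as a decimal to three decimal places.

-0.976

⟨σ_x⟩ = 2 Re(a* b)/(|a|²+|b|²) with a = -4, b = 5.
a* b = -20, so ⟨σ_x⟩ = -40/41.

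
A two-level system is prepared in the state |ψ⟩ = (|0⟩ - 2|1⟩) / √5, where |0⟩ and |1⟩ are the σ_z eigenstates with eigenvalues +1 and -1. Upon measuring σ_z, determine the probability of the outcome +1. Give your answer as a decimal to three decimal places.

0.200

The +1 outcome corresponds to |0⟩. Its amplitude in |ψ⟩ is 1/√5.
P = |1|² / 5 = 1/5.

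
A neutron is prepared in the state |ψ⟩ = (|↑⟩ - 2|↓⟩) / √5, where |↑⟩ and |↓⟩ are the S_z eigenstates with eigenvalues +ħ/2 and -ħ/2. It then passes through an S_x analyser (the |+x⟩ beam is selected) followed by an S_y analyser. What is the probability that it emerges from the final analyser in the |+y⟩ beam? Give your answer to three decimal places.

First analyser (S_x): P(|+x⟩) = |⟨+x|ψ⟩|² = 1/10.
After stage 1 the state is |+x⟩; P(|+y⟩) = |⟨+y|+x⟩|² = 1/2.
Joint probability = 1/10 × 1/2 = 0.050.

0.050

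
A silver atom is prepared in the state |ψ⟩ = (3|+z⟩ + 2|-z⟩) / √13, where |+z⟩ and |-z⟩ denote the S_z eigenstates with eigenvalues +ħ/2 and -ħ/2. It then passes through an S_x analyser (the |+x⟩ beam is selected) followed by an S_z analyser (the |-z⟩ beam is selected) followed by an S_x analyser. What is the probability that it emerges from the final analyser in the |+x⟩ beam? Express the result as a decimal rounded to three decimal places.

First analyser (S_x): P(|+x⟩) = |⟨+x|ψ⟩|² = 25/26.
After stage 1 the state is |+x⟩; P(|-z⟩) = |⟨-z|+x⟩|² = 1/2.
After stage 2 the state is |-z⟩; P(|+x⟩) = |⟨+x|-z⟩|² = 1/2.
Joint probability = 25/26 × 1/2 × 1/2 = 0.240.

0.240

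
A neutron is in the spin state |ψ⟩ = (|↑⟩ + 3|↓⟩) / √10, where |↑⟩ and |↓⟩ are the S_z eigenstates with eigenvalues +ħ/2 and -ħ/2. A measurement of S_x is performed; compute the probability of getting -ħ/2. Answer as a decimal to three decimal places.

0.200

|-x⟩ = (|↑⟩ - |↓⟩)/√2, so ⟨-x|ψ⟩ = (-2) / (√2·√10).
P = |-2|² / 20 = 4/20.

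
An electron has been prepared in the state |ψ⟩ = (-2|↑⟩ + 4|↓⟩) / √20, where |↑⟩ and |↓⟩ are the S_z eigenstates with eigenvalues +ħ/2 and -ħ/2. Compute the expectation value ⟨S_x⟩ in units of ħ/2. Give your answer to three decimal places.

-0.800

⟨σ_x⟩ = 2 Re(a* b)/(|a|²+|b|²) with a = -2, b = 4.
a* b = -8, so ⟨σ_x⟩ = -16/20.
⟨S_x⟩ = (ħ/2)·⟨σ_x⟩.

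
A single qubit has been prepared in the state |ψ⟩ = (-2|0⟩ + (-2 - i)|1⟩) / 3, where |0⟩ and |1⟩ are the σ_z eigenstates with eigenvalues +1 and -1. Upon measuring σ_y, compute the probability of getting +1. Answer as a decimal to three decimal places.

|+y⟩ = (|0⟩ + i|1⟩)/√2, so ⟨+y|ψ⟩ = (-3 + 2i) / (√2·3).
P = |-3 + 2i|² / 18 = 13/18.

0.722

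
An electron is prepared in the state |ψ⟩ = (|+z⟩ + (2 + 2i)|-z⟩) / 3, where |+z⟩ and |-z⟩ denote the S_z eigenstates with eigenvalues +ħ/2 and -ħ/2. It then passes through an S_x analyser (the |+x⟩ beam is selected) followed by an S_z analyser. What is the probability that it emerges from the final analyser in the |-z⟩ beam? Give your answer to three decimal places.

First analyser (S_x): P(|+x⟩) = |⟨+x|ψ⟩|² = 13/18.
After stage 1 the state is |+x⟩; P(|-z⟩) = |⟨-z|+x⟩|² = 1/2.
Joint probability = 13/18 × 1/2 = 0.361.

0.361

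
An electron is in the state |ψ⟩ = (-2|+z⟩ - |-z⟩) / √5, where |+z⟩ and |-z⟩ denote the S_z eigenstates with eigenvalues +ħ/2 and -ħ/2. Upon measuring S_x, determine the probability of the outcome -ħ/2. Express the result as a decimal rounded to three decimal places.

|-x⟩ = (|+z⟩ - |-z⟩)/√2, so ⟨-x|ψ⟩ = (-1) / (√2·√5).
P = |-1|² / 10 = 1/10.

0.100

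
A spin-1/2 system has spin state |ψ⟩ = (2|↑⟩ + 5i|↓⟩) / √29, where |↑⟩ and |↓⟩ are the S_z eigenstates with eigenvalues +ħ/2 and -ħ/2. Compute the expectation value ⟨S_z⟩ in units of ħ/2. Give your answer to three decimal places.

-0.724

⟨σ_z⟩ = |a|² - |b|² divided by |a|²+|b|², with a, b the |↑⟩, |↓⟩ amplitudes.
= (4 - 25)/29 = -21/29.
⟨S_z⟩ = (ħ/2)·⟨σ_z⟩.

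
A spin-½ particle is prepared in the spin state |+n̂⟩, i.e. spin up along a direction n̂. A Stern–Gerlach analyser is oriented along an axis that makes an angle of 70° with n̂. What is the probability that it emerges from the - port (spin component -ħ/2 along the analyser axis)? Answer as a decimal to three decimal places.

For spin-½, the probability of finding spin-up along an axis at angle θ to the initial spin direction is cos²(θ/2); spin-down is sin²(θ/2).
θ = 70°, so P = sin²(35°) ≈ 0.329.

0.329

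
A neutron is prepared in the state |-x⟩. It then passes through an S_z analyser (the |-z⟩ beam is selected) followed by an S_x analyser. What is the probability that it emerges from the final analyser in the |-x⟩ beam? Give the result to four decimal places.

0.2500

First analyser (S_z): from |-x⟩, P(|-z⟩) = 1/2.
After stage 1 the state is |-z⟩; P(|-x⟩) = |⟨-x|-z⟩|² = 1/2.
Joint probability = 1/2 × 1/2 = 0.2500.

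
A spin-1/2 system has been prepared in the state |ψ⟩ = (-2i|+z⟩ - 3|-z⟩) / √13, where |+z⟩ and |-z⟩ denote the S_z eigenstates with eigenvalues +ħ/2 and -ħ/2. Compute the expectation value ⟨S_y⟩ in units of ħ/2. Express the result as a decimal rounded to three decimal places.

⟨σ_y⟩ = 2 Im(a* b)/(|a|²+|b|²) with a = -2i, b = -3.
a* b = -6i, so ⟨σ_y⟩ = -12/13.
⟨S_y⟩ = (ħ/2)·⟨σ_y⟩.

-0.923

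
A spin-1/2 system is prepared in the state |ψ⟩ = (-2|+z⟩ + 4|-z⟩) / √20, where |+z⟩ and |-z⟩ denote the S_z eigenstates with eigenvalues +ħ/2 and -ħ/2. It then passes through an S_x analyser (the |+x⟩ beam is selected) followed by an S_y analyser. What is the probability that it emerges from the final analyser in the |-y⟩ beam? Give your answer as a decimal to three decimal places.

First analyser (S_x): P(|+x⟩) = |⟨+x|ψ⟩|² = 4/40.
After stage 1 the state is |+x⟩; P(|-y⟩) = |⟨-y|+x⟩|² = 1/2.
Joint probability = 4/40 × 1/2 = 0.050.

0.050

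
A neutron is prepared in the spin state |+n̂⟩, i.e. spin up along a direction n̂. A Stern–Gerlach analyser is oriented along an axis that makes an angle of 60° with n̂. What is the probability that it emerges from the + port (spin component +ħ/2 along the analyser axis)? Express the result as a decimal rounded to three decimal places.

0.750

For spin-½, the probability of finding spin-up along an axis at angle θ to the initial spin direction is cos²(θ/2); spin-down is sin²(θ/2).
θ = 60°, so P = cos²(30°) ≈ 0.750.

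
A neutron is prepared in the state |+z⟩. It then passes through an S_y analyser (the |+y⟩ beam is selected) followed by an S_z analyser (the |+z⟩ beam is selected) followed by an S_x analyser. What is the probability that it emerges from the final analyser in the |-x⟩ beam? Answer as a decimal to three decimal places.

First analyser (S_y): from |+z⟩, P(|+y⟩) = 1/2.
After stage 1 the state is |+y⟩; P(|+z⟩) = |⟨+z|+y⟩|² = 1/2.
After stage 2 the state is |+z⟩; P(|-x⟩) = |⟨-x|+z⟩|² = 1/2.
Joint probability = 1/2 × 1/2 × 1/2 = 0.125.

0.125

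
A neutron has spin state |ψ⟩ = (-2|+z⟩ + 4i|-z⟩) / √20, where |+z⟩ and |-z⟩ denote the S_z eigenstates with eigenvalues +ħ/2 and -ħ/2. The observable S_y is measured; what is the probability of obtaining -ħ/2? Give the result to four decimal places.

0.9000

|-y⟩ = (|+z⟩ - i|-z⟩)/√2, so ⟨-y|ψ⟩ = (-6) / (√2·√20).
P = |-6|² / 40 = 36/40.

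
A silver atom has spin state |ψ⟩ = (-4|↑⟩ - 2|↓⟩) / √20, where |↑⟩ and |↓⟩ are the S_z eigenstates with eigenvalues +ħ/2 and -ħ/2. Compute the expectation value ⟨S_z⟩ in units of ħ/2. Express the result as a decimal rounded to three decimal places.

0.600

⟨σ_z⟩ = |a|² - |b|² divided by |a|²+|b|², with a, b the |↑⟩, |↓⟩ amplitudes.
= (16 - 4)/20 = 12/20.
⟨S_z⟩ = (ħ/2)·⟨σ_z⟩.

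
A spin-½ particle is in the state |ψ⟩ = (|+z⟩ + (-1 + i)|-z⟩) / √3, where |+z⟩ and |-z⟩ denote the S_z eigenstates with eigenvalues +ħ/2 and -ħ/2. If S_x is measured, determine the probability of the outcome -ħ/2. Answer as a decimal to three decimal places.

|-x⟩ = (|+z⟩ - |-z⟩)/√2, so ⟨-x|ψ⟩ = (2 - i) / (√2·√3).
P = |2 - i|² / 6 = 5/6.

0.833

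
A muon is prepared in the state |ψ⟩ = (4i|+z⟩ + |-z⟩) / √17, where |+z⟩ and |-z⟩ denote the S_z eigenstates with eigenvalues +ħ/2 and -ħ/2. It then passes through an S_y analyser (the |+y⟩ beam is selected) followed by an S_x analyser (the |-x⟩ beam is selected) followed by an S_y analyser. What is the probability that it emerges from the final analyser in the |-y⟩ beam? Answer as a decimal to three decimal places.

First analyser (S_y): P(|+y⟩) = |⟨+y|ψ⟩|² = 9/34.
After stage 1 the state is |+y⟩; P(|-x⟩) = |⟨-x|+y⟩|² = 1/2.
After stage 2 the state is |-x⟩; P(|-y⟩) = |⟨-y|-x⟩|² = 1/2.
Joint probability = 9/34 × 1/2 × 1/2 = 0.066.

0.066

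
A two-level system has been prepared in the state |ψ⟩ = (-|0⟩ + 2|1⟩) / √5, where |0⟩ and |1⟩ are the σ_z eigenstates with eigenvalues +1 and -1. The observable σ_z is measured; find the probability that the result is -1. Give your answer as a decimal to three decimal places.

0.800

The -1 outcome corresponds to |1⟩. Its amplitude in |ψ⟩ is 2/√5.
P = |2|² / 5 = 4/5.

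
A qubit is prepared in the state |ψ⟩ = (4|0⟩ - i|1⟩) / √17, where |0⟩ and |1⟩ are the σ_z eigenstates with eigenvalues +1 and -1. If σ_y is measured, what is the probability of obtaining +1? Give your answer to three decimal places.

0.265

|+y⟩ = (|0⟩ + i|1⟩)/√2, so ⟨+y|ψ⟩ = (3) / (√2·√17).
P = |3|² / 34 = 9/34.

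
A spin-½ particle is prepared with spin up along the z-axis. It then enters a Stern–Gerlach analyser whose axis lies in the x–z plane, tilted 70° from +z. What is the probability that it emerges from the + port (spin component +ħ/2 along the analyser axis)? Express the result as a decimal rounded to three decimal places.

For spin-½, the probability of finding spin-up along an axis at angle θ to the initial spin direction is cos²(θ/2); spin-down is sin²(θ/2).
θ = 70°, so P = cos²(35°) ≈ 0.671.

0.671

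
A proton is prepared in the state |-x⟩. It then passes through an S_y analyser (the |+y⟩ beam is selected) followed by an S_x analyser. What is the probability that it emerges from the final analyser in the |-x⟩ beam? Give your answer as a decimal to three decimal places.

0.250

First analyser (S_y): from |-x⟩, P(|+y⟩) = 1/2.
After stage 1 the state is |+y⟩; P(|-x⟩) = |⟨-x|+y⟩|² = 1/2.
Joint probability = 1/2 × 1/2 = 0.250.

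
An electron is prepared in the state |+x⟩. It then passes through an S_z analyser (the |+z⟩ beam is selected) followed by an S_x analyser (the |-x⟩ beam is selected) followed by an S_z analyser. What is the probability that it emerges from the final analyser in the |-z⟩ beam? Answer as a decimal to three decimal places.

0.125

First analyser (S_z): from |+x⟩, P(|+z⟩) = 1/2.
After stage 1 the state is |+z⟩; P(|-x⟩) = |⟨-x|+z⟩|² = 1/2.
After stage 2 the state is |-x⟩; P(|-z⟩) = |⟨-z|-x⟩|² = 1/2.
Joint probability = 1/2 × 1/2 × 1/2 = 0.125.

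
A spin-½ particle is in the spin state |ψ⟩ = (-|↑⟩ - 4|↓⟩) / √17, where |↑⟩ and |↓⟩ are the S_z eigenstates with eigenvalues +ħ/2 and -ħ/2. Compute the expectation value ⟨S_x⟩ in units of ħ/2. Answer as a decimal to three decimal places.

0.471

⟨σ_x⟩ = 2 Re(a* b)/(|a|²+|b|²) with a = -1, b = -4.
a* b = 4, so ⟨σ_x⟩ = 8/17.
⟨S_x⟩ = (ħ/2)·⟨σ_x⟩.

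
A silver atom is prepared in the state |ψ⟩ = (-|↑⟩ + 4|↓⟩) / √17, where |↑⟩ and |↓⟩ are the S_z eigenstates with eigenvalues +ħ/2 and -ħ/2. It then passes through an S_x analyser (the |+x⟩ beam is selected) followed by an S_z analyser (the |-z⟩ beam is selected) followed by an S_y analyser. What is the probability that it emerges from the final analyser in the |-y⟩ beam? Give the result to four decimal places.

0.0662

First analyser (S_x): P(|+x⟩) = |⟨+x|ψ⟩|² = 9/34.
After stage 1 the state is |+x⟩; P(|-z⟩) = |⟨-z|+x⟩|² = 1/2.
After stage 2 the state is |-z⟩; P(|-y⟩) = |⟨-y|-z⟩|² = 1/2.
Joint probability = 9/34 × 1/2 × 1/2 = 0.0662.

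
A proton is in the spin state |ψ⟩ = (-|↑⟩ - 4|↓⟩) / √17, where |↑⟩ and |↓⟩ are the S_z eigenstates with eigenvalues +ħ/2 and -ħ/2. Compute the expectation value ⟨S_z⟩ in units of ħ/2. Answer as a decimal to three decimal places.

-0.882

⟨σ_z⟩ = |a|² - |b|² divided by |a|²+|b|², with a, b the |↑⟩, |↓⟩ amplitudes.
= (1 - 16)/17 = -15/17.
⟨S_z⟩ = (ħ/2)·⟨σ_z⟩.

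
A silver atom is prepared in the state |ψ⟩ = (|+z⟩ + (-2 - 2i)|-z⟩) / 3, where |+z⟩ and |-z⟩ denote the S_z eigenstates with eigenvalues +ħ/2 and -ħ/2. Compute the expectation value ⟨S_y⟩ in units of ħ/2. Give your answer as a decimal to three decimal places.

⟨σ_y⟩ = 2 Im(a* b)/(|a|²+|b|²) with a = 1, b = (-2 - 2i).
a* b = (-2 - 2i), so ⟨σ_y⟩ = -4/9.
⟨S_y⟩ = (ħ/2)·⟨σ_y⟩.

-0.444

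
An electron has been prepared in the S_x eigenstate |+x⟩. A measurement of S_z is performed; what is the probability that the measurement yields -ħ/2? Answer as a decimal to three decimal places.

0.500

In the S_z basis, |+x⟩ = (|↑⟩ + |↓⟩)/√2 and |-z⟩ = |↓⟩.
|⟨-z|+x⟩|² = 1/2.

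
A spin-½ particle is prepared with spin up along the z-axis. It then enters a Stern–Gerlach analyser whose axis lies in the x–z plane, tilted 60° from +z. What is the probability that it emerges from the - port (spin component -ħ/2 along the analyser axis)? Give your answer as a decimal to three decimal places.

For spin-½, the probability of finding spin-up along an axis at angle θ to the initial spin direction is cos²(θ/2); spin-down is sin²(θ/2).
θ = 60°, so P = sin²(30°) ≈ 0.250.

0.250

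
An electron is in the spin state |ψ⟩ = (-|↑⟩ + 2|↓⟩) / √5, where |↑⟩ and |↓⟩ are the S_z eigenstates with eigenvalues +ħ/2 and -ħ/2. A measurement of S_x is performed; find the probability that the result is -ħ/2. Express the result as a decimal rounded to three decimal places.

0.900

|-x⟩ = (|↑⟩ - |↓⟩)/√2, so ⟨-x|ψ⟩ = (-3) / (√2·√5).
P = |-3|² / 10 = 9/10.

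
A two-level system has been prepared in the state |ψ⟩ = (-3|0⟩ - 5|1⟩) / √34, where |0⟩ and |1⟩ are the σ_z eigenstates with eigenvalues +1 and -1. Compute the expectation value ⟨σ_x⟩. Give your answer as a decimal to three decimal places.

⟨σ_x⟩ = 2 Re(a* b)/(|a|²+|b|²) with a = -3, b = -5.
a* b = 15, so ⟨σ_x⟩ = 30/34.

0.882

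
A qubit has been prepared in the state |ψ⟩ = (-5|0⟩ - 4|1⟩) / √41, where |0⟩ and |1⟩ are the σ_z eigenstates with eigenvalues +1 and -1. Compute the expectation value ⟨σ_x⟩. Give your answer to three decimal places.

0.976

⟨σ_x⟩ = 2 Re(a* b)/(|a|²+|b|²) with a = -5, b = -4.
a* b = 20, so ⟨σ_x⟩ = 40/41.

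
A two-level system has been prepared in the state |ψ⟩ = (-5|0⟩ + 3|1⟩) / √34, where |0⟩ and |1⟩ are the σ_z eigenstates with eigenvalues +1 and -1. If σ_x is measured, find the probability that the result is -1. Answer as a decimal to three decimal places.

|-x⟩ = (|0⟩ - |1⟩)/√2, so ⟨-x|ψ⟩ = (-8) / (√2·√34).
P = |-8|² / 68 = 64/68.

0.941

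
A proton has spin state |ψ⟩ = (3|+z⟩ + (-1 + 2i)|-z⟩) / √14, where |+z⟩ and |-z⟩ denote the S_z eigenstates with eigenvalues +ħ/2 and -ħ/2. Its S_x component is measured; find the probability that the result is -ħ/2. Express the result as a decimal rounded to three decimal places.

0.714

|-x⟩ = (|+z⟩ - |-z⟩)/√2, so ⟨-x|ψ⟩ = (4 - 2i) / (√2·√14).
P = |4 - 2i|² / 28 = 20/28.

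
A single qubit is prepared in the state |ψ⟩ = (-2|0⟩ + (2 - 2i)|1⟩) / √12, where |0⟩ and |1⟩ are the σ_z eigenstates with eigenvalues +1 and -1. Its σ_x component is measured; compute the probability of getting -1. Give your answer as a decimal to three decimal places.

|-x⟩ = (|0⟩ - |1⟩)/√2, so ⟨-x|ψ⟩ = (-4 + 2i) / (√2·√12).
P = |-4 + 2i|² / 24 = 20/24.

0.833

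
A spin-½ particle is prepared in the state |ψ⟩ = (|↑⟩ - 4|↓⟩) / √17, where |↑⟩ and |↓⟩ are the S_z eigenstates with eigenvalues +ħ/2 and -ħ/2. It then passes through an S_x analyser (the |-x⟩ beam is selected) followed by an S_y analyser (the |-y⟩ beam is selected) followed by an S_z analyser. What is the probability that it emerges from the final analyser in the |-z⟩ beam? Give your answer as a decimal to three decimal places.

First analyser (S_x): P(|-x⟩) = |⟨-x|ψ⟩|² = 25/34.
After stage 1 the state is |-x⟩; P(|-y⟩) = |⟨-y|-x⟩|² = 1/2.
After stage 2 the state is |-y⟩; P(|-z⟩) = |⟨-z|-y⟩|² = 1/2.
Joint probability = 25/34 × 1/2 × 1/2 = 0.184.

0.184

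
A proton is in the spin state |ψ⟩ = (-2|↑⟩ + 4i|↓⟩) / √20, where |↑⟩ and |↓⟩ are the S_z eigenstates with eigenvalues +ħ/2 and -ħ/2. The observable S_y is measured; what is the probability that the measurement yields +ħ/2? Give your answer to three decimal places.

|+y⟩ = (|↑⟩ + i|↓⟩)/√2, so ⟨+y|ψ⟩ = (2) / (√2·√20).
P = |2|² / 40 = 4/40.

0.100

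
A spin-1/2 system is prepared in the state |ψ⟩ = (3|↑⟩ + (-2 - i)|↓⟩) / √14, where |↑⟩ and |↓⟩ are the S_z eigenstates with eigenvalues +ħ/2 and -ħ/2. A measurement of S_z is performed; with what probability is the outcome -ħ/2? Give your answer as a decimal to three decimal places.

0.357

The -ħ/2 outcome corresponds to |↓⟩. Its amplitude in |ψ⟩ is (-2 - i)/√14.
P = |-2 - i|² / 14 = 5/14.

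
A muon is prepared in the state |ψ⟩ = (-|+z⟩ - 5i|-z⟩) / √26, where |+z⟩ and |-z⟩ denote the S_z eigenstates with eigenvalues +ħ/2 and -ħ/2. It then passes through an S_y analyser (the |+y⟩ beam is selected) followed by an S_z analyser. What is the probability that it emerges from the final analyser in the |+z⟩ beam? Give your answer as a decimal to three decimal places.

0.346

First analyser (S_y): P(|+y⟩) = |⟨+y|ψ⟩|² = 36/52.
After stage 1 the state is |+y⟩; P(|+z⟩) = |⟨+z|+y⟩|² = 1/2.
Joint probability = 36/52 × 1/2 = 0.346.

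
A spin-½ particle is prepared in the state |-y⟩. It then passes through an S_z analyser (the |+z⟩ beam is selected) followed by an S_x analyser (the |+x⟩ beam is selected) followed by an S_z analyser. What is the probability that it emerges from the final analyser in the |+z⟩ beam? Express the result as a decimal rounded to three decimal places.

0.125

First analyser (S_z): from |-y⟩, P(|+z⟩) = 1/2.
After stage 1 the state is |+z⟩; P(|+x⟩) = |⟨+x|+z⟩|² = 1/2.
After stage 2 the state is |+x⟩; P(|+z⟩) = |⟨+z|+x⟩|² = 1/2.
Joint probability = 1/2 × 1/2 × 1/2 = 0.125.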